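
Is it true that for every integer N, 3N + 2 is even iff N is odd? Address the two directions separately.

(⇒) fails and (⇐) fails.

(⇒) This fails: N = 6 gives 3N + 2 = 20, which is even, but 6 is even, not odd.

(⇐) This also fails: N = 5 is odd, but 3N + 2 = 17 is odd, not even.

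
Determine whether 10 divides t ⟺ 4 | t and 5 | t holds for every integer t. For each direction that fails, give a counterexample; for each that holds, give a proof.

Not equivalent: only (⇐) holds.

(→) This fails: take t = 10. Certainly 10 ∣ 10, but 4 ∤ 10.

(←) Suppose 4 ∣ t and 5 ∣ t. Any common multiple of 4 and 5 is a multiple of their lcm; here gcd(4, 5) = 1, so lcm(4, 5) = 4·5 = 20, so 20 ∣ t. Since 10 ∣ 20, it follows that 10 ∣ t.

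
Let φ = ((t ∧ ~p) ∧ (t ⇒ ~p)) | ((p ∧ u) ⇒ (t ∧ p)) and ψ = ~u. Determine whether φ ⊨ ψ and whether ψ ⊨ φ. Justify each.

(⇒) This fails. Under p = F, u = T, t = F, the left side is true but the right side is false.

(⇐) Assume the antecedent. If p is true, the antecedent forces (p = T, u = F, t = F) or (p = T, u = F, t = T), and the consequent holds there. If p is false, the consequent reduces to true regardless of the other variables. Either way the consequent holds.

Only the reverse direction holds.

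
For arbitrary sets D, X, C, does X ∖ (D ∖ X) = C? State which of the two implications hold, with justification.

(⊆) fails and (⊇) fails.

(⟹) This inclusion fails. Take D = ∅, X = {1}, C = ∅; then 1 ∈ X ∖ (D ∖ X) but 1 ∉ C.

(⟸) This inclusion fails. Take D = ∅, X = ∅, C = {1}; then 1 ∈ C but 1 ∉ X ∖ (D ∖ X).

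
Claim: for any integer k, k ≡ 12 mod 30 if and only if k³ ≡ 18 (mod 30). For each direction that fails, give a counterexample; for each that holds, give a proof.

Equivalent; both directions hold.

(⇒) Suppose k ≡ 12 mod 30. Write k = 30j + 12. Then (30j + 12)³ = 27000j³ + 32400j² + 12960j + 1728 = 30(900j³ + 1080j² + 432j + 57) + 18, so k³ ≡ 18 (mod 30).

(⇐) Conversely, suppose k³ ≡ 18 (mod 30). The only residue r in {0, …, 29} with r³ ≡ 18 (mod 30) is r = 12, so k ≡ 12 (mod 30).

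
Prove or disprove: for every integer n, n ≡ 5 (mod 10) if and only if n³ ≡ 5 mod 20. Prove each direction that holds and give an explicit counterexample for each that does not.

Not equivalent: only (⇐) holds.

[⇒] This fails: take n = 15. Then 15 ≡ 5 (mod 10), but 15³ = 3375 ≡ 15 (mod 20), not 5.

[⇐] Conversely, the residues r modulo 20 with r³ ≡ 5 (mod 20) are exactly {5}, and each is ≡ 5 (mod 10).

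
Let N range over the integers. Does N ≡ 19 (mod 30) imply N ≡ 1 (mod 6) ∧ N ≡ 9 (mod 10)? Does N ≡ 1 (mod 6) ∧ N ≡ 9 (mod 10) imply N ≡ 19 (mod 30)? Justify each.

Both directions hold; the statement is true.

(⟹) Suppose N ≡ 19 (mod 30); write N = 30j + 19. Since 6 ∣ 30, reducing mod 6 gives N ≡ 19 ≡ 1 (mod 6); since 10 ∣ 30, reducing mod 10 gives N ≡ 19 ≡ 9 (mod 10).

(⟸) Conversely, if N ≡ 1 (mod 6) and N ≡ 9 (mod 10), then by the Chinese remainder theorem N ≡ 19 (mod 30). This is exactly N ≡ 19 (mod 30).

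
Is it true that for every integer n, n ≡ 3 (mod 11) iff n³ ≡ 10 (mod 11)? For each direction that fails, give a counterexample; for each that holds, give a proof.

(⟹) This fails: take n = 3. Then 3 ≡ 3 (mod 11), but 3³ = 27 ≡ 5 (mod 11), not 10.

(⟸) This fails: take n = 10. Then 10³ = 1000 ≡ 10 (mod 11), yet 10 ≡ 10 (mod 11), not 3.

Both directions fail.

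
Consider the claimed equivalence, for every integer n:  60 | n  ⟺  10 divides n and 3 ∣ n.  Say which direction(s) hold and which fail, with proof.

The forward direction holds; the converse fails.

[⇐] This fails: take n = 30. Both 10 ∣ 30 and 3 ∣ 30, yet 30 is not a multiple of 60 (since 30 = 0·60 + 30), so 60 ∤ 30.

[⇒] If 60 ∣ n, write n = 60q. Since 60 = 6·10, n = 10·(6q), so 10 ∣ n; and since 60 = 20·3, n = 3·(20q), so 3 ∣ n.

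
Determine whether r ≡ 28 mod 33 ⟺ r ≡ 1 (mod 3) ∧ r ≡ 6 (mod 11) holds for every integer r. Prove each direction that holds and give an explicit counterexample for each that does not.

Equivalent; both directions hold.

(⇒) Suppose r ≡ 28 (mod 33); write r = 33j + 28. Since 3 ∣ 33, reducing mod 3 gives r ≡ 28 ≡ 1 (mod 3); since 11 ∣ 33, reducing mod 11 gives r ≡ 28 ≡ 6 (mod 11).

(⇐) Conversely, if r ≡ 1 (mod 3) and r ≡ 6 (mod 11), then by the Chinese remainder theorem r ≡ 28 (mod 33). This is exactly r ≡ 28 (mod 33).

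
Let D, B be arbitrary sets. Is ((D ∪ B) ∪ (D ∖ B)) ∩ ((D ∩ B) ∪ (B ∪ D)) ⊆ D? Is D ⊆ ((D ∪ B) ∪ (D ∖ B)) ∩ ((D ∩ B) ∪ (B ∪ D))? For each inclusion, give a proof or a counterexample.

Forward inclusion. This inclusion fails. Take D = ∅, B = {1}; then 1 ∈ ((D ∪ B) ∪ (D ∖ B)) ∩ ((D ∩ B) ∪ (B ∪ D)) but 1 ∉ D.

Reverse inclusion. Let x ∈ D. Then either x ∈ D and x ∉ B; or x ∈ D ∩ B. In each case x ∈ ((D ∪ B) ∪ (D ∖ B)) ∩ ((D ∩ B) ∪ (B ∪ D)), so D ⊆ ((D ∪ B) ∪ (D ∖ B)) ∩ ((D ∩ B) ∪ (B ∪ D)).

The sets are not equal: only the reverse inclusion holds.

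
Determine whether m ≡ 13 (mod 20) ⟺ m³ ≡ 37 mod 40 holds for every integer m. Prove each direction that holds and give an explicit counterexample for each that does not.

Only the reverse direction holds.

(⟹) This fails: take m = 33. Then 33 ≡ 13 (mod 20), but 33³ = 35937 ≡ 17 (mod 40), not 37.

(⟸) Conversely, the residues r modulo 40 with r³ ≡ 37 (mod 40) are exactly {13}, and each is ≡ 13 (mod 20).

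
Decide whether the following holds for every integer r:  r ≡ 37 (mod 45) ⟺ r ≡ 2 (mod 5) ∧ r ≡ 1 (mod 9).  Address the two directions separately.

(→) Suppose r ≡ 37 (mod 45); write r = 45j + 37. Since 5 ∣ 45, reducing mod 5 gives r ≡ 37 ≡ 2 (mod 5); since 9 ∣ 45, reducing mod 9 gives r ≡ 37 ≡ 1 (mod 9).

(←) Conversely, if r ≡ 2 (mod 5) and r ≡ 1 (mod 9), then by the Chinese remainder theorem r ≡ 37 (mod 45). This is exactly r ≡ 37 (mod 45).

Both directions hold; the statement is true.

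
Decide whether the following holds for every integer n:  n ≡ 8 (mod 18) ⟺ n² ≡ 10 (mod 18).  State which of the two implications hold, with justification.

(⇒) holds; (⇐) fails.

(⇐) This fails: take n = 10. Then 10² = 100 ≡ 10 (mod 18), yet 10 ≡ 10 (mod 18), not 8.

(⇒) Suppose n ≡ 8 (mod 18). Write n = 18j + 8. Then (18j + 8)² = 324j² + 288j + 64 = 18(18j² + 16j + 3) + 10, so n² ≡ 10 (mod 18).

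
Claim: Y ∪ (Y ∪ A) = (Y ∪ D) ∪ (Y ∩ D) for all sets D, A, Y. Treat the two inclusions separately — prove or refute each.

Forward inclusion. This inclusion fails. Take D = ∅, A = {1}, Y = ∅; then 1 ∈ Y ∪ (Y ∪ A) but 1 ∉ (Y ∪ D) ∪ (Y ∩ D).

Reverse inclusion. This inclusion fails. Take D = {1}, A = ∅, Y = ∅; then 1 ∈ (Y ∪ D) ∪ (Y ∩ D) but 1 ∉ Y ∪ (Y ∪ A).

Neither inclusion holds.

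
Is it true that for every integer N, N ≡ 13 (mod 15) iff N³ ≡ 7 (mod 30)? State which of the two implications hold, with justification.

(⇒) fails; (⇐) holds.

(→) This fails: take N = 28. Then 28 ≡ 13 (mod 15), but 28³ = 21952 ≡ 22 (mod 30), not 7.

(←) Conversely, the residues r modulo 30 with r³ ≡ 7 (mod 30) are exactly {13}, and each is ≡ 13 (mod 15).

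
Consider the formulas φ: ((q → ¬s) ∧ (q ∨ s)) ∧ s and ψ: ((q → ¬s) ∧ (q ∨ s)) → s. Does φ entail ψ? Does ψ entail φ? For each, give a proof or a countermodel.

Only the forward implication holds.

(⇒) Assume the antecedent. If s is true, ((q → ¬s) ∧ (q ∨ s)) → s reduces to true regardless of the other variables. If s is false, the antecedent cannot hold. Either way ((q → ¬s) ∧ (q ∨ s)) → s holds.

(⇐) This fails. Under s = F, q = F, the left side is false but the right side is true.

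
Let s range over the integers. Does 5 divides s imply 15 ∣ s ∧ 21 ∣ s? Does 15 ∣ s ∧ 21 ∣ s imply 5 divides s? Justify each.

(←) Suppose 15 ∣ s and 21 ∣ s. Any common multiple of 15 and 21 is a multiple of their lcm; here lcm(15, 21) = 15·21/gcd(15, 21) = 315/3 = 105, so 105 ∣ s. Since 5 ∣ 105, it follows that 5 ∣ s.

(→) This fails: take s = 5. Certainly 5 ∣ 5, but 15 ∤ 5.

Only the reverse direction holds.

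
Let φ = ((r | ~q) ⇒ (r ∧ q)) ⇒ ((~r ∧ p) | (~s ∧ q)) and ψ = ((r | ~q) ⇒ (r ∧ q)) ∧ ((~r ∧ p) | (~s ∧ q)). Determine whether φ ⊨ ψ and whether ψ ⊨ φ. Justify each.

(⇒) fails; (⇐) holds.

[⇒] This fails. Under r = F, p = F, q = F, s = F, the left side is true but the right side is false.

[⇐] Assume the antecedent. If s is true, the antecedent forces (r = F, p = T, q = T, s = T), and the consequent holds there. If s is false, the consequent reduces to true regardless of the other variables. Either way the consequent holds.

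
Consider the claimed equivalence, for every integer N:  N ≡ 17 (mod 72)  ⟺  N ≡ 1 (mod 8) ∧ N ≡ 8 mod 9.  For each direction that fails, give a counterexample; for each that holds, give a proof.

(⇒) Suppose N ≡ 17 (mod 72); write N = 72j + 17. Since 8 ∣ 72, reducing mod 8 gives N ≡ 17 ≡ 1 (mod 8); since 9 ∣ 72, reducing mod 9 gives N ≡ 17 ≡ 8 (mod 9).

(⇐) Conversely, if N ≡ 1 (mod 8) and N ≡ 8 (mod 9), then by the Chinese remainder theorem N ≡ 17 (mod 72). This is exactly N ≡ 17 (mod 72).

Equivalent; both directions hold.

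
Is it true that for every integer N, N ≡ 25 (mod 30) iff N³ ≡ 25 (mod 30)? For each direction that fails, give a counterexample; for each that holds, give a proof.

Both implications hold.

(→) Suppose N ≡ 25 (mod 30). Write N = 30j + 25. Then (30j + 25)³ = 27000j³ + 67500j² + 56250j + 15625 = 30(900j³ + 2250j² + 1875j + 520) + 25, so N³ ≡ 25 (mod 30).

(←) Conversely, suppose N³ ≡ 25 (mod 30). The only residue r in {0, …, 29} with r³ ≡ 25 (mod 30) is r = 25, so N ≡ 25 (mod 30).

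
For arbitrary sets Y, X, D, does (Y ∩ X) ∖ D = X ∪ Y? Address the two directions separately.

The sets are not equal: only the forward inclusion holds.

(⟹) Let x ∈ (Y ∩ X) ∖ D. Then x ∈ Y ∩ X and x ∉ D, from which x ∈ X ∪ Y.

(⟸) This inclusion fails. Take Y = {1}, X = ∅, D = ∅; then 1 ∈ X ∪ Y but 1 ∉ (Y ∩ X) ∖ D.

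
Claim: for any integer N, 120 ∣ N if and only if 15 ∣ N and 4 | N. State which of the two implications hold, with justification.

(→) If 120 ∣ N, write N = 120q. Since 120 = 8·15, N = 15·(8q), so 15 ∣ N; and since 120 = 30·4, N = 4·(30q), so 4 ∣ N.

(←) This fails: take N = 60. Both 15 ∣ 60 and 4 ∣ 60, yet 60 is not a multiple of 120 (since 60 = 0·120 + 60), so 120 ∤ 60.

Not equivalent: only (⇒) holds.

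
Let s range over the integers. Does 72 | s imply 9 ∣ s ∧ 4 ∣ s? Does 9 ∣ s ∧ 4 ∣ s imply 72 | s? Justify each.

(⇒) holds; (⇐) fails.

Forward direction. If 72 ∣ s, write s = 72q. Since 72 = 8·9, s = 9·(8q), so 9 ∣ s; and since 72 = 18·4, s = 4·(18q), so 4 ∣ s.

Converse. This fails: take s = 36. Both 9 ∣ 36 and 4 ∣ 36, yet 36 is not a multiple of 72 (since 36 = 0·72 + 36), so 72 ∤ 36.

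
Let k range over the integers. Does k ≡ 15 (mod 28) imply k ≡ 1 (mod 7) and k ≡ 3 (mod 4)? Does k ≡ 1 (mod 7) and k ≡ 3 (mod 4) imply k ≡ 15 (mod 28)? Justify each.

Equivalent; both directions hold.

(⇒) Suppose k ≡ 15 (mod 28); write k = 28j + 15. Since 7 ∣ 28, reducing mod 7 gives k ≡ 15 ≡ 1 (mod 7); since 4 ∣ 28, reducing mod 4 gives k ≡ 15 ≡ 3 (mod 4).

(⇐) Conversely, if k ≡ 1 (mod 7) and k ≡ 3 (mod 4), then by the Chinese remainder theorem k ≡ 15 (mod 28). This is exactly k ≡ 15 (mod 28).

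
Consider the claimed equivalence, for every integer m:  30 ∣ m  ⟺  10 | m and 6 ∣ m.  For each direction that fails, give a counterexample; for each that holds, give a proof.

The biconditional holds.

Forward direction. If 30 ∣ m, write m = 30q. Since 30 = 3·10, m = 10·(3q), so 10 ∣ m; and since 30 = 5·6, m = 6·(5q), so 6 ∣ m.

Converse. Suppose 10 ∣ m and 6 ∣ m. Any common multiple of 10 and 6 is a multiple of their lcm; here lcm(10, 6) = 10·6/gcd(10, 6) = 60/2 = 30, so 30 ∣ m.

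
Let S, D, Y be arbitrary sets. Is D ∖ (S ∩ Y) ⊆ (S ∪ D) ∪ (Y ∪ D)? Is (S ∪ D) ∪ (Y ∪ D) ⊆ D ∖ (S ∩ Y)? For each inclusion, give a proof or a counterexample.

(⊆) holds; (⊇) fails.

Forward inclusion. Let x ∈ D ∖ (S ∩ Y). Then either x ∈ D and x ∉ S, Y; or x ∈ S ∩ D and x ∉ Y; or x ∈ D ∩ Y and x ∉ S. In each case x ∈ (S ∪ D) ∪ (Y ∪ D), so D ∖ (S ∩ Y) ⊆ (S ∪ D) ∪ (Y ∪ D).

Reverse inclusion. This inclusion fails. Take S = {1}, D = ∅, Y = ∅; then 1 ∈ (S ∪ D) ∪ (Y ∪ D) but 1 ∉ D ∖ (S ∩ Y).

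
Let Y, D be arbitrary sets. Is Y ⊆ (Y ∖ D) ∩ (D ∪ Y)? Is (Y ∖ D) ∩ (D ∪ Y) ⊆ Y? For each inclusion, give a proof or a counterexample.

(⊇) Let x ∈ (Y ∖ D) ∩ (D ∪ Y). Then x ∈ Y and x ∉ D, from which x ∈ Y.

(⊆) This inclusion fails. Take Y = {1}, D = {1}; then 1 ∈ Y but 1 ∉ (Y ∖ D) ∩ (D ∪ Y).

Only the reverse inclusion holds.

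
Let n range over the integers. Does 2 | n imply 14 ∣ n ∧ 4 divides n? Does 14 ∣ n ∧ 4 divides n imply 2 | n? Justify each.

(⇒) This fails: take n = 2. Certainly 2 ∣ 2, but 14 ∤ 2.

(⇐) Suppose 14 ∣ n and 4 ∣ n. Any common multiple of 14 and 4 is a multiple of their lcm; here lcm(14, 4) = 14·4/gcd(14, 4) = 56/2 = 28, so 28 ∣ n. Since 2 ∣ 28, it follows that 2 ∣ n.

(⇒) fails; (⇐) holds.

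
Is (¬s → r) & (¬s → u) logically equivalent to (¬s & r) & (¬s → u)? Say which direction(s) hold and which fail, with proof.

Forward direction. This fails. Under r = F, s = T, u = F, the left side is true but the right side is false.

Converse. Assume the antecedent. If r is true, the antecedent forces (r = T, s = F, u = T), and (¬s → r) & (¬s → u) holds there. If r is false, the antecedent cannot hold. Either way (¬s → r) & (¬s → u) holds.

(⇒) fails; (⇐) holds.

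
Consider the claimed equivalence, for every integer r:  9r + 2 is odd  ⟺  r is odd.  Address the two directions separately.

Equivalent; both directions hold.

[⇒] Suppose 9r + 2 is odd. Since 9 is odd, 9r and r have the same parity, so 9r + 2 ≡ r + 2 (mod 2). As 2 is even, 9r + 2 is odd exactly when r is odd. Thus r is odd.

[⇐] Conversely, suppose r is odd; write r = 2j + 1. Then 9r + 2 = 9·(2j + 1) + 2 = 2·9j + 11, which is odd.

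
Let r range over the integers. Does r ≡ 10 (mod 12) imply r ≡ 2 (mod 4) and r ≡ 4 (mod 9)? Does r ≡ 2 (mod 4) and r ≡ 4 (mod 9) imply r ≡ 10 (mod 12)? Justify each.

Only the converse holds.

(⟹) This fails: r = 10 gives 10 ≡ 10 (mod 12) but 10 ≡ 1 (mod 9), so the conjunction on the right does not hold.

(⟸) Conversely, if r ≡ 2 (mod 4) and r ≡ 4 (mod 9), then by the Chinese remainder theorem r ≡ 22 (mod 36). Since 22 ≡ 10 (mod 12) and 12 ∣ 36, we get r ≡ 10 (mod 12).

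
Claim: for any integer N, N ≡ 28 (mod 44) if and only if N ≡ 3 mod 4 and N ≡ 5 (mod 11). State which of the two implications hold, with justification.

Both directions fail.

(⟹) This fails: N = 28 gives 28 ≡ 28 (mod 44) but 28 ≡ 0 (mod 4), so the conjunction on the right does not hold.

(⟸) This fails: N = 27 satisfies both congruences on the right (27 ≡ 3 mod 4 and 27 ≡ 5 mod 11) yet 27 ≡ 27 (mod 44), not 28.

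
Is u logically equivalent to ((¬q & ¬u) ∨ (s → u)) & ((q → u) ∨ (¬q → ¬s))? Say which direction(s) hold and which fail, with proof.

[⇒] Assume the antecedent. If s is true, the antecedent forces (s = T, u = T, q = F) or (s = T, u = T, q = T), and the consequent holds there. If s is false, the consequent reduces to true regardless of the other variables. Either way the consequent holds.

[⇐] This fails. Under s = F, u = F, q = F, the left side is false but the right side is true.

Only the forward direction holds.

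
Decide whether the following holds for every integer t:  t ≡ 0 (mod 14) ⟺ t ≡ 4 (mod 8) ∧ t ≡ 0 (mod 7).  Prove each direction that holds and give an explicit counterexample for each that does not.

Forward direction. This fails: t = 0 gives 0 ≡ 0 (mod 14) but 0 ≡ 0 (mod 8), so the conjunction on the right does not hold.

Converse. If t ≡ 4 (mod 8) and t ≡ 0 (mod 7), then by the Chinese remainder theorem t ≡ 28 (mod 56). Since 28 ≡ 0 (mod 14) and 14 ∣ 56, we get t ≡ 0 (mod 14).

Only the converse holds.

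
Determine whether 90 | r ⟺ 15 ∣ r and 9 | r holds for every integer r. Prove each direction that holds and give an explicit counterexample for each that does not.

Only the forward direction holds.

(⟸) This fails: take r = 45. Both 15 ∣ 45 and 9 ∣ 45, yet 45 is not a multiple of 90 (since 45 = 0·90 + 45), so 90 ∤ 45.

(⟹) If 90 ∣ r, write r = 90q. Since 90 = 6·15, r = 15·(6q), so 15 ∣ r; and since 90 = 10·9, r = 9·(10q), so 9 ∣ r.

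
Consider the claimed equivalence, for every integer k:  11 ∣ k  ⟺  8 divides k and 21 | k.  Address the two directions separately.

Forward direction. This fails: take k = 11. Certainly 11 ∣ 11, but 8 ∤ 11.

Converse. This fails: take k = 168. Both 8 ∣ 168 and 21 ∣ 168, yet 168 is not a multiple of 11 (since 168 = 15·11 + 3), so 11 ∤ 168.

Neither direction holds.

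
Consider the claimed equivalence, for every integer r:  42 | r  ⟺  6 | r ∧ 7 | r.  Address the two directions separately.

[⇒] If 42 ∣ r, write r = 42q. Since 42 = 7·6, r = 6·(7q), so 6 ∣ r; and since 42 = 6·7, r = 7·(6q), so 7 ∣ r.

[⇐] Suppose 6 ∣ r and 7 ∣ r. Any common multiple of 6 and 7 is a multiple of their lcm; here gcd(6, 7) = 1, so lcm(6, 7) = 6·7 = 42, so 42 ∣ r.

Both implications hold.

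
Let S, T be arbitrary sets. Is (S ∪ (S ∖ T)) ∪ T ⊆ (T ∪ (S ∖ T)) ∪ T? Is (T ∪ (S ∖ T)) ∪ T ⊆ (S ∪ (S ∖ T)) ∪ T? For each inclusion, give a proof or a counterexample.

Reverse inclusion. Let x ∈ (T ∪ (S ∖ T)) ∪ T. Then either x ∈ S and x ∉ T; or x ∈ T and x ∉ S; or x ∈ S ∩ T. In each case x ∈ (S ∪ (S ∖ T)) ∪ T, so (T ∪ (S ∖ T)) ∪ T ⊆ (S ∪ (S ∖ T)) ∪ T.

Forward inclusion. Let x ∈ (S ∪ (S ∖ T)) ∪ T. Then either x ∈ S and x ∉ T; or x ∈ T and x ∉ S; or x ∈ S ∩ T. In each case x ∈ (T ∪ (S ∖ T)) ∪ T, so (S ∪ (S ∖ T)) ∪ T ⊆ (T ∪ (S ∖ T)) ∪ T.

Both inclusions hold.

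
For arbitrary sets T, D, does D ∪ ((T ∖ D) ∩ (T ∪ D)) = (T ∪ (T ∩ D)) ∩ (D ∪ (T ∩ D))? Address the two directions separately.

Forward inclusion. This inclusion fails. Take T = {1}, D = ∅; then 1 ∈ D ∪ ((T ∖ D) ∩ (T ∪ D)) but 1 ∉ (T ∪ (T ∩ D)) ∩ (D ∪ (T ∩ D)).

Reverse inclusion. Let x ∈ (T ∪ (T ∩ D)) ∩ (D ∪ (T ∩ D)). Then x ∈ T ∩ D, from which x ∈ D ∪ ((T ∖ D) ∩ (T ∪ D)).

(⊆) fails; (⊇) holds.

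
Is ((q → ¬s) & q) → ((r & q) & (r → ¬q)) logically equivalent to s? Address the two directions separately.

(→) This fails. Under q = F, s = F, r = F, the left side is true but the right side is false.

(←) Assume the antecedent. If q is true, the antecedent forces (q = T, s = T, r = F) or (q = T, s = T, r = T), and the consequent holds there. If q is false, the consequent reduces to true regardless of the other variables. Either way the consequent holds.

Only the reverse direction holds.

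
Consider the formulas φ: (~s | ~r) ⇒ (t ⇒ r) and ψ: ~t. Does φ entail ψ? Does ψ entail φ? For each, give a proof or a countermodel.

[⇒] This fails. Under s = F, t = T, r = T, the left side is true but the right side is false.

[⇐] Assume the antecedent. If s is true, the antecedent forces (s = T, t = F, r = F) or (s = T, t = F, r = T), and (~s | ~r) ⇒ (t ⇒ r) holds there. If s is false, the antecedent forces (s = F, t = F, r = F) or (s = F, t = F, r = T), and (~s | ~r) ⇒ (t ⇒ r) holds there. Either way (~s | ~r) ⇒ (t ⇒ r) holds.

The forward direction fails; the converse holds.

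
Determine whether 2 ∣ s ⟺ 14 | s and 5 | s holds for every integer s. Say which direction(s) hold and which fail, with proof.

(→) This fails: take s = 2. Certainly 2 ∣ 2, but 14 ∤ 2.

(←) Suppose 14 ∣ s and 5 ∣ s. Any common multiple of 14 and 5 is a multiple of their lcm; here gcd(14, 5) = 1, so lcm(14, 5) = 14·5 = 70, so 70 ∣ s. Since 2 ∣ 70, it follows that 2 ∣ s.

Only the reverse direction holds.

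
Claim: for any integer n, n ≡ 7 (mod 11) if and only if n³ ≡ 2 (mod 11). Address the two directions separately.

(⇒) Suppose n ≡ 7 (mod 11). Write n = 11j + 7. Then (11j + 7)³ = 1331j³ + 2541j² + 1617j + 343 = 11(121j³ + 231j² + 147j + 31) + 2, so n³ ≡ 2 (mod 11).

(⇐) Conversely, suppose n³ ≡ 2 (mod 11). The only residue r in {0, …, 10} with r³ ≡ 2 (mod 11) is r = 7, so n ≡ 7 (mod 11).

Both implications hold.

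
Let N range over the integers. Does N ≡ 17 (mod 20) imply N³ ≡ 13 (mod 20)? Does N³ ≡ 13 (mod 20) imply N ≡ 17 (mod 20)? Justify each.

Both implications hold.

[⇐] Suppose N³ ≡ 13 (mod 20). The only residue r in {0, …, 19} with r³ ≡ 13 (mod 20) is r = 17, so N ≡ 17 (mod 20).

[⇒] Suppose N ≡ 17 (mod 20). Write N = 20j + 17. Then (20j + 17)³ = 8000j³ + 20400j² + 17340j + 4913 = 20(400j³ + 1020j² + 867j + 245) + 13, so N³ ≡ 13 (mod 20).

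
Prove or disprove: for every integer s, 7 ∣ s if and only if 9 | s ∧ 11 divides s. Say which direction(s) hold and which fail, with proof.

Both directions fail.

(→) This fails: take s = 7. Certainly 7 ∣ 7, but 9 ∤ 7.

(←) This fails: take s = 99. Both 9 ∣ 99 and 11 ∣ 99, yet 99 is not a multiple of 7 (since 99 = 14·7 + 1), so 7 ∤ 99.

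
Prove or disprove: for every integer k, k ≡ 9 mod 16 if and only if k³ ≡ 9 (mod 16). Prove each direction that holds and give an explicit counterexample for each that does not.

Equivalent; both directions hold.

(⇒) Suppose k ≡ 9 mod 16. Write k = 16j + 9. Then (16j + 9)³ = 4096j³ + 6912j² + 3888j + 729 = 16(256j³ + 432j² + 243j + 45) + 9, so k³ ≡ 9 (mod 16).

(⇐) Conversely, suppose k³ ≡ 9 (mod 16). The only residue r in {0, …, 15} with r³ ≡ 9 (mod 16) is r = 9, so k ≡ 9 (mod 16).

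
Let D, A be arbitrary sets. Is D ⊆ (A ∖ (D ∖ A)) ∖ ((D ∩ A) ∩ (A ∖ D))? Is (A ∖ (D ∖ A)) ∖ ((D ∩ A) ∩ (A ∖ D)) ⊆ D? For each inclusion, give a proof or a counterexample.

Both inclusions fail.

(⊆) This inclusion fails. Take D = {1}, A = ∅; then 1 ∈ D but 1 ∉ (A ∖ (D ∖ A)) ∖ ((D ∩ A) ∩ (A ∖ D)).

(⊇) This inclusion fails. Take D = ∅, A = {1}; then 1 ∈ (A ∖ (D ∖ A)) ∖ ((D ∩ A) ∩ (A ∖ D)) but 1 ∉ D.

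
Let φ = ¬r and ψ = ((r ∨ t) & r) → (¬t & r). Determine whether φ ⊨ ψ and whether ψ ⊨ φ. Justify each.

Converse. This fails. Under t = F, r = T, the left side is false but the right side is true.

Forward direction. Assume the antecedent. If t is true, the antecedent forces (t = T, r = F), and ((r ∨ t) & r) → (¬t & r) holds there. If t is false, ((r ∨ t) & r) → (¬t & r) reduces to true regardless of the other variables. Either way ((r ∨ t) & r) → (¬t & r) holds.

Only the forward implication holds.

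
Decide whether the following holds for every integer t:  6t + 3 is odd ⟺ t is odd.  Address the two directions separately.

Not equivalent: only (⇐) holds.

(⟹) This fails: take t = 6. Then 6t + 3 = 39, which is odd, yet t = 6 is even, not odd.

(⟸) Suppose t is odd. Since 6 is even, 6t is even for every t, so 6t + 3 has the same parity as 3, which is odd. Hence 6t + 3 is odd.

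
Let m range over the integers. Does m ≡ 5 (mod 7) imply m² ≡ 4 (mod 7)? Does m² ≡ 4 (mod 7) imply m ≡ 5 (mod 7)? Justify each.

Forward direction. Suppose m ≡ 5 (mod 7). Write m = 7j + 5. Then (7j + 5)² = 49j² + 70j + 25 = 7(7j² + 10j + 3) + 4, so m² ≡ 4 (mod 7).

Converse. This fails: take m = 2. Then 2² = 4 ≡ 4 (mod 7), yet 2 ≡ 2 (mod 7), not 5.

Not equivalent: only (⇒) holds.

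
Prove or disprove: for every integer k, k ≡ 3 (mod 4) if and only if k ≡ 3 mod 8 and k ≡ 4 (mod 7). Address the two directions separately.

Only the converse holds.

[⇒] This fails: k = 3 gives 3 ≡ 3 (mod 4) but 3 ≡ 3 (mod 7), so the conjunction on the right does not hold.

[⇐] Conversely, if k ≡ 3 (mod 8) and k ≡ 4 (mod 7), then by the Chinese remainder theorem k ≡ 11 (mod 56). Since 11 ≡ 3 (mod 4) and 4 ∣ 56, we get k ≡ 3 (mod 4).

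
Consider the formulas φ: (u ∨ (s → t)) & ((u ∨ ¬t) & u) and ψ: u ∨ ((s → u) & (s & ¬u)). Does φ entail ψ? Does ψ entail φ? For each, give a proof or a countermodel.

Both implications hold.

(⇒) Assume the antecedent. If u is true, u ∨ ((s → u) & (s & ¬u)) reduces to true regardless of the other variables. If u is false, the antecedent cannot hold. Either way u ∨ ((s → u) & (s & ¬u)) holds.

(⇐) Assume the antecedent. If u is true, (u ∨ (s → t)) & ((u ∨ ¬t) & u) reduces to true regardless of the other variables. If u is false, the antecedent cannot hold. Either way (u ∨ (s → t)) & ((u ∨ ¬t) & u) holds.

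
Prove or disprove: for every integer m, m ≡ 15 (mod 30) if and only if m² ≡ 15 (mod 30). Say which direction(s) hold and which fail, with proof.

(⇐) Suppose m² ≡ 15 (mod 30). The only residue r in {0, …, 29} with r² ≡ 15 (mod 30) is r = 15, so m ≡ 15 (mod 30).

(⇒) Suppose m ≡ 15 (mod 30). Write m = 30j + 15. Then (30j + 15)² = 900j² + 900j + 225 = 30(30j² + 30j + 7) + 15, so m² ≡ 15 (mod 30).

Both implications hold.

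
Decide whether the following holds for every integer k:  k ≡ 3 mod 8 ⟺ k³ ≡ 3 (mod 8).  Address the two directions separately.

(⟹) Suppose k ≡ 3 mod 8. Write k = 8j + 3. Then (8j + 3)³ = 512j³ + 576j² + 216j + 27 = 8(64j³ + 72j² + 27j + 3) + 3, so k³ ≡ 3 (mod 8).

(⟸) For the converse, argue contrapositively. If k ≢ 3 (mod 8), then k is congruent to one of 0, 1, 2, 4, 5, 6, 7 modulo 8, and these give k³ ≡ 0, 1, 0, 0, 5, 0, 7 respectively — never 3.

Equivalent; both directions hold.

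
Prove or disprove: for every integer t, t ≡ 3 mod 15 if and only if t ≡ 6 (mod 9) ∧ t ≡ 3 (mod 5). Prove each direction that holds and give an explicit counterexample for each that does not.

Only the reverse direction holds.

(→) This fails: t = 18 gives 18 ≡ 3 (mod 15) but 18 ≡ 0 (mod 9), so the conjunction on the right does not hold.

(←) Conversely, if t ≡ 6 (mod 9) and t ≡ 3 (mod 5), then by the Chinese remainder theorem t ≡ 33 (mod 45). Since 33 ≡ 3 (mod 15) and 15 ∣ 45, we get t ≡ 3 (mod 15).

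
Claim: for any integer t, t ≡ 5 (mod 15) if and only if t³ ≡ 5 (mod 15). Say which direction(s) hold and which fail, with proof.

(⟸) Suppose t³ ≡ 5 (mod 15). The only residue r in {0, …, 14} with r³ ≡ 5 (mod 15) is r = 5, so t ≡ 5 (mod 15).

(⟹) Suppose t ≡ 5 (mod 15). Write t = 15j + 5. Then (15j + 5)³ = 3375j³ + 3375j² + 1125j + 125 = 15(225j³ + 225j² + 75j + 8) + 5, so t³ ≡ 5 (mod 15).

Both implications hold.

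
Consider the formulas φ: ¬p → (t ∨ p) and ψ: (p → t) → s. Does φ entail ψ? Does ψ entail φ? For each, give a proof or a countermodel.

Both directions fail.

(⟹) This fails. Under p = F, s = F, t = T, the left side is true but the right side is false.

(⟸) This fails. Under p = F, s = T, t = F, the left side is false but the right side is true.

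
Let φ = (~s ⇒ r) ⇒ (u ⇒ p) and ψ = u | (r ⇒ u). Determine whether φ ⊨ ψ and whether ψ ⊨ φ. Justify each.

[⇒] This fails. Under p = F, s = F, r = T, u = F, the left side is true but the right side is false.

[⇐] This fails. Under p = F, s = T, r = F, u = T, the left side is false but the right side is true.

Both directions fail.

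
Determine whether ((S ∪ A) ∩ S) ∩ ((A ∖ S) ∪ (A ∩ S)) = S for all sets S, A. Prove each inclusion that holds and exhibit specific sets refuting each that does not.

Only the forward inclusion holds.

(⟹) Let x ∈ ((S ∪ A) ∩ S) ∩ ((A ∖ S) ∪ (A ∩ S)). Then x ∈ S ∩ A, from which x ∈ S.

(⟸) This inclusion fails. Take S = {1}, A = ∅; then 1 ∈ S but 1 ∉ ((S ∪ A) ∩ S) ∩ ((A ∖ S) ∪ (A ∩ S)).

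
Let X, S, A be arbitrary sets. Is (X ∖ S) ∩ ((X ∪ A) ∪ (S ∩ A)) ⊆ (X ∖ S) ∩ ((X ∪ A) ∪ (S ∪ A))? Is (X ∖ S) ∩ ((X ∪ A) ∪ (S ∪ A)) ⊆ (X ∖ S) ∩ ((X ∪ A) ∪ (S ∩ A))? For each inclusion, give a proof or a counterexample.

Both inclusions hold.

(⊆) Let x ∈ (X ∖ S) ∩ ((X ∪ A) ∪ (S ∩ A)). Then either x ∈ X and x ∉ S, A; or x ∈ X ∩ A and x ∉ S. In each case x ∈ (X ∖ S) ∩ ((X ∪ A) ∪ (S ∪ A)), so (X ∖ S) ∩ ((X ∪ A) ∪ (S ∩ A)) ⊆ (X ∖ S) ∩ ((X ∪ A) ∪ (S ∪ A)).

(⊇) Let x ∈ (X ∖ S) ∩ ((X ∪ A) ∪ (S ∪ A)). Then either x ∈ X and x ∉ S, A; or x ∈ X ∩ A and x ∉ S. In each case x ∈ (X ∖ S) ∩ ((X ∪ A) ∪ (S ∩ A)), so (X ∖ S) ∩ ((X ∪ A) ∪ (S ∪ A)) ⊆ (X ∖ S) ∩ ((X ∪ A) ∪ (S ∩ A)).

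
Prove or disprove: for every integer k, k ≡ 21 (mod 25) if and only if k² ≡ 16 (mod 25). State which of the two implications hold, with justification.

(⟹) Suppose k ≡ 21 (mod 25). Write k = 25j + 21. Then (25j + 21)² = 625j² + 1050j + 441 = 25(25j² + 42j + 17) + 16, so k² ≡ 16 (mod 25).

(⟸) This fails: take k = 4. Then 4² = 16 ≡ 16 (mod 25), yet 4 ≡ 4 (mod 25), not 21.

Only the forward direction holds.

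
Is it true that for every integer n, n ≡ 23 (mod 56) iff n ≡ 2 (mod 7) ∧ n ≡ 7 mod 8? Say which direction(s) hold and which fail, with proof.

(⇒) Suppose n ≡ 23 (mod 56); write n = 56j + 23. Since 7 ∣ 56, reducing mod 7 gives n ≡ 23 ≡ 2 (mod 7); since 8 ∣ 56, reducing mod 8 gives n ≡ 23 ≡ 7 (mod 8).

(⇐) Conversely, if n ≡ 2 (mod 7) and n ≡ 7 (mod 8), then by the Chinese remainder theorem n ≡ 23 (mod 56). This is exactly n ≡ 23 (mod 56).

The biconditional holds.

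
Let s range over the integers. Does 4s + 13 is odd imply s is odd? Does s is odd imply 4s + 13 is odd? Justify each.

Only the converse holds.

(←) Suppose s is odd. Since 4 is even, 4s is even for every s, so 4s + 13 has the same parity as 13, which is odd. Hence 4s + 13 is odd.

(→) This fails: take s = 0. Then 4s + 13 = 13, which is odd, yet s = 0 is even, not odd.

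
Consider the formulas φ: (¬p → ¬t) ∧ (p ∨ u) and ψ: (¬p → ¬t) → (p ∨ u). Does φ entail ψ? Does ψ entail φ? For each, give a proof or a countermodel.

[⇒] Assume the antecedent. If p is true, (¬p → ¬t) → (p ∨ u) reduces to true regardless of the other variables. If p is false, the antecedent forces (p = F, u = T, t = F), and (¬p → ¬t) → (p ∨ u) holds there. Either way (¬p → ¬t) → (p ∨ u) holds.

[⇐] This fails. Under p = F, u = F, t = T, the left side is false but the right side is true.

Only the forward direction holds.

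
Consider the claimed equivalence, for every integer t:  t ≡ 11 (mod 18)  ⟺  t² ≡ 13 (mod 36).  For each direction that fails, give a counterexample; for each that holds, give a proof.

(→) Suppose t ≡ 11 (mod 18). Working modulo 36, t ∈ {11, 29}; for each such r, r² ≡ 13 (mod 36).

(←) This fails: take t = 7. Then 7² = 49 ≡ 13 (mod 36), yet 7 ≡ 7 (mod 18), not 11.

Only the forward direction holds.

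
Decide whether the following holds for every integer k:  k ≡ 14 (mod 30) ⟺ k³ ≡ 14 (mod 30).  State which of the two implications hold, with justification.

(⇒) Suppose k ≡ 14 (mod 30). Write k = 30j + 14. Then (30j + 14)³ = 27000j³ + 37800j² + 17640j + 2744 = 30(900j³ + 1260j² + 588j + 91) + 14, so k³ ≡ 14 (mod 30).

(⇐) Conversely, suppose k³ ≡ 14 (mod 30). The only residue r in {0, …, 29} with r³ ≡ 14 (mod 30) is r = 14, so k ≡ 14 (mod 30).

Both implications hold.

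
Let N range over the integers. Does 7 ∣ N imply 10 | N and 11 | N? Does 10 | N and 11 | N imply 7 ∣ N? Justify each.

Neither implication holds.

Forward direction. This fails: take N = 7. Certainly 7 ∣ 7, but 10 ∤ 7.

Converse. This fails: take N = 110. Both 10 ∣ 110 and 11 ∣ 110, yet 110 is not a multiple of 7 (since 110 = 15·7 + 5), so 7 ∤ 110.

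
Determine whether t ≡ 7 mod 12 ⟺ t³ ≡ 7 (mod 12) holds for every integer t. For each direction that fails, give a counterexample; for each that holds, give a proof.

Equivalent; both directions hold.

[⇐] For the converse, argue contrapositively. If t ≢ 7 (mod 12), then t is congruent to one of 0, 1, 2, 3, 4, 5, 6, 8, 9, 10, 11 modulo 12, and these give t³ ≡ 0, 1, 8, 3, 4, 5, 0, 8, 9, 4, 11 respectively — never 7.

[⇒] Suppose t ≡ 7 mod 12. Write t = 12j + 7. Then (12j + 7)³ = 1728j³ + 3024j² + 1764j + 343 = 12(144j³ + 252j² + 147j + 28) + 7, so t³ ≡ 7 (mod 12).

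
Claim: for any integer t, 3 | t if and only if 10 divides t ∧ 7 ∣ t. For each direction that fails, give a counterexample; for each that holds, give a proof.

(⟹) This fails: take t = 3. Certainly 3 ∣ 3, but 10 ∤ 3.

(⟸) This fails: take t = 70. Both 10 ∣ 70 and 7 ∣ 70, yet 70 is not a multiple of 3 (since 70 = 23·3 + 1), so 3 ∤ 70.

(⇒) fails and (⇐) fails.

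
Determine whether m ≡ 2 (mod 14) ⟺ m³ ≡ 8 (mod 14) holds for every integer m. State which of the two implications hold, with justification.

[⇒] Suppose m ≡ 2 (mod 14). Write m = 14j + 2. Then (14j + 2)³ = 2744j³ + 1176j² + 168j + 8 = 14(196j³ + 84j² + 12j) + 8, so m³ ≡ 8 (mod 14).

[⇐] This fails: take m = 4. Then 4³ = 64 ≡ 8 (mod 14), yet 4 ≡ 4 (mod 14), not 2.

The forward direction holds; the converse fails.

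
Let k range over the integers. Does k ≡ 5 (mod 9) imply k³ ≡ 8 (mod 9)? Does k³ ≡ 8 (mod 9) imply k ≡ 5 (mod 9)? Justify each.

[⇐] This fails: take k = 2. Then 2³ = 8 ≡ 8 (mod 9), yet 2 ≡ 2 (mod 9), not 5.

[⇒] Suppose k ≡ 5 (mod 9). Write k = 9j + 5. Then (9j + 5)³ = 729j³ + 1215j² + 675j + 125 = 9(81j³ + 135j² + 75j + 13) + 8, so k³ ≡ 8 (mod 9).

(⇒) holds; (⇐) fails.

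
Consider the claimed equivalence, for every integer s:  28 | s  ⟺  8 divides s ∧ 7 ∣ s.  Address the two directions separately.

(→) This fails: take s = 28. Certainly 28 ∣ 28, but 8 ∤ 28.

(←) Suppose 8 ∣ s and 7 ∣ s. Any common multiple of 8 and 7 is a multiple of their lcm; here gcd(8, 7) = 1, so lcm(8, 7) = 8·7 = 56, so 56 ∣ s. Since 28 ∣ 56, it follows that 28 ∣ s.

Only the reverse direction holds.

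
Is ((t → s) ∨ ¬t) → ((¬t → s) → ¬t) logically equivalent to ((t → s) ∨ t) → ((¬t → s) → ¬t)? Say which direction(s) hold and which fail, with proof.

The forward direction fails; the converse holds.

[⇒] This fails. Under t = T, s = F, the left side is true but the right side is false.

[⇐] Assume the antecedent. If t is true, the antecedent cannot hold. If t is false, the consequent reduces to true regardless of the other variables. Either way the consequent holds.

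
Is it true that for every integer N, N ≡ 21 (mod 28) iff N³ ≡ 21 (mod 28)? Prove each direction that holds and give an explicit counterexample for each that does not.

Both implications hold.

(⇒) Suppose N ≡ 21 (mod 28). Write N = 28j + 21. Then (28j + 21)³ = 21952j³ + 49392j² + 37044j + 9261 = 28(784j³ + 1764j² + 1323j + 330) + 21, so N³ ≡ 21 (mod 28).

(⇐) Conversely, suppose N³ ≡ 21 (mod 28). The only residue r in {0, …, 27} with r³ ≡ 21 (mod 28) is r = 21, so N ≡ 21 (mod 28).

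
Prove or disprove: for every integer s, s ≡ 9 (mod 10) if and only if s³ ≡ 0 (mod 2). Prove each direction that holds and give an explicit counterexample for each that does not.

[⇒] This fails: take s = 9. Then 9 ≡ 9 (mod 10), but 9³ = 729 ≡ 1 (mod 2), not 0.

[⇐] This fails: take s = 0. Then 0³ = 0 ≡ 0 (mod 2), yet 0 ≡ 0 (mod 10), not 9.

(⇒) fails and (⇐) fails.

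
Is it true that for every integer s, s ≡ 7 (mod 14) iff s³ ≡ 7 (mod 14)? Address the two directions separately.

(⇒) Suppose s ≡ 7 (mod 14). Write s = 14j + 7. Then (14j + 7)³ = 2744j³ + 4116j² + 2058j + 343 = 14(196j³ + 294j² + 147j + 24) + 7, so s³ ≡ 7 (mod 14).

(⇐) Conversely, suppose s³ ≡ 7 (mod 14). The only residue r in {0, …, 13} with r³ ≡ 7 (mod 14) is r = 7, so s ≡ 7 (mod 14).

The biconditional holds.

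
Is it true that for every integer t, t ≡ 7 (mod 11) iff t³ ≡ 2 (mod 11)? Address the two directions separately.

Both implications hold.

(→) Suppose t ≡ 7 (mod 11). Write t = 11j + 7. Then (11j + 7)³ = 1331j³ + 2541j² + 1617j + 343 = 11(121j³ + 231j² + 147j + 31) + 2, so t³ ≡ 2 (mod 11).

(←) Conversely, suppose t³ ≡ 2 (mod 11). The only residue r in {0, …, 10} with r³ ≡ 2 (mod 11) is r = 7, so t ≡ 7 (mod 11).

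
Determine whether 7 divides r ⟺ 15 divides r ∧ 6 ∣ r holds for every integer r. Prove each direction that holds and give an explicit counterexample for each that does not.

(→) This fails: take r = 7. Certainly 7 ∣ 7, but 15 ∤ 7.

(←) This fails: take r = 30. Both 15 ∣ 30 and 6 ∣ 30, yet 30 is not a multiple of 7 (since 30 = 4·7 + 2), so 7 ∤ 30.

Neither direction holds.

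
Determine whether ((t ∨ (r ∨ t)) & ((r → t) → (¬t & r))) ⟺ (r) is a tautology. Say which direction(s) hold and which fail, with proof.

[⇒] Assume the antecedent. If t is true, the antecedent cannot hold. If t is false, the antecedent forces (t = F, r = T), and r holds there. Either way r holds.

[⇐] This fails. Under t = T, r = T, the left side is false but the right side is true.

Only the forward implication holds.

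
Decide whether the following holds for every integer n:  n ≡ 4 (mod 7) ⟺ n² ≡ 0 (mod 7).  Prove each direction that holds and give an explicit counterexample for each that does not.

Neither implication holds.

(→) This fails: take n = 4. Then 4 ≡ 4 (mod 7), but 4² = 16 ≡ 2 (mod 7), not 0.

(←) This fails: take n = 0. Then 0² = 0 ≡ 0 (mod 7), yet 0 ≡ 0 (mod 7), not 4.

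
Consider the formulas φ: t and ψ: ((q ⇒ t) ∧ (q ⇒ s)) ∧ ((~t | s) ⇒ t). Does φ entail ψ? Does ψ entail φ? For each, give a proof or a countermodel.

Not equivalent: only (⇐) holds.

Forward direction. This fails. Under t = T, q = T, s = F, the left side is true but the right side is false.

Converse. Assume the antecedent. If t is true, t reduces to true regardless of the other variables. If t is false, the antecedent cannot hold. Either way t holds.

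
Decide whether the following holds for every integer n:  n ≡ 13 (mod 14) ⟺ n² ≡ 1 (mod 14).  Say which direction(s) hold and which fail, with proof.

The forward direction holds; the converse fails.

(⇐) This fails: take n = 1. Then 1² = 1 ≡ 1 (mod 14), yet 1 ≡ 1 (mod 14), not 13.

(⇒) Suppose n ≡ 13 (mod 14). Write n = 14j + 13. Then (14j + 13)² = 196j² + 364j + 169 = 14(14j² + 26j + 12) + 1, so n² ≡ 1 (mod 14).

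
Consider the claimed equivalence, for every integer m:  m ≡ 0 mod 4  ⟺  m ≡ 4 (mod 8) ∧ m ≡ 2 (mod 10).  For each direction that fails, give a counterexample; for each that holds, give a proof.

(⇐) If m ≡ 4 (mod 8) and m ≡ 2 (mod 10), then by the Chinese remainder theorem m ≡ 12 (mod 40). Since 12 ≡ 0 (mod 4) and 4 ∣ 40, we get m ≡ 0 (mod 4).

(⇒) This fails: m = 0 gives 0 ≡ 0 (mod 4) but 0 ≡ 0 (mod 8), so the conjunction on the right does not hold.

Not equivalent: only (⇐) holds.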